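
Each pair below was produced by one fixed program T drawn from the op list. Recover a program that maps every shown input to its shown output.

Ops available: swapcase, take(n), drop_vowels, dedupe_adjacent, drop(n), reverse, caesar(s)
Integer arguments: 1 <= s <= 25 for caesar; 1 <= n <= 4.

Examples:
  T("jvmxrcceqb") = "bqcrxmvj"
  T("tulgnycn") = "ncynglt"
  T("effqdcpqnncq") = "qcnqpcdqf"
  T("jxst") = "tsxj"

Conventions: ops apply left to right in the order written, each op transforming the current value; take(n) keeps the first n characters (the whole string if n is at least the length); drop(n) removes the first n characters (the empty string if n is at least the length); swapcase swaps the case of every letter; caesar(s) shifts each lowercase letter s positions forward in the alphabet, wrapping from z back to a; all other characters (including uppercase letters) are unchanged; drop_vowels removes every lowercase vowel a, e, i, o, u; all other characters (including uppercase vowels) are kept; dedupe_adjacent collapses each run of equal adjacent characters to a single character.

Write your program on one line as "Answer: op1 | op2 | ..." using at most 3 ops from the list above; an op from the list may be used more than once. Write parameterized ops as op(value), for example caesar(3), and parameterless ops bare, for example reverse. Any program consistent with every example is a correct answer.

dedupe_adjacent | reverse | drop_vowels

Check, running the answer program on each example:
  "jvmxrcceqb" -> "jvmxrceqb" -> "bqecrxmvj" -> "bqcrxmvj"
  "tulgnycn" -> "tulgnycn" -> "ncynglut" -> "ncynglt"
  "effqdcpqnncq" -> "efqdcpqncq" -> "qcnqpcdqfe" -> "qcnqpcdqf"
  "jxst" -> "jxst" -> "tsxj" -> "tsxj"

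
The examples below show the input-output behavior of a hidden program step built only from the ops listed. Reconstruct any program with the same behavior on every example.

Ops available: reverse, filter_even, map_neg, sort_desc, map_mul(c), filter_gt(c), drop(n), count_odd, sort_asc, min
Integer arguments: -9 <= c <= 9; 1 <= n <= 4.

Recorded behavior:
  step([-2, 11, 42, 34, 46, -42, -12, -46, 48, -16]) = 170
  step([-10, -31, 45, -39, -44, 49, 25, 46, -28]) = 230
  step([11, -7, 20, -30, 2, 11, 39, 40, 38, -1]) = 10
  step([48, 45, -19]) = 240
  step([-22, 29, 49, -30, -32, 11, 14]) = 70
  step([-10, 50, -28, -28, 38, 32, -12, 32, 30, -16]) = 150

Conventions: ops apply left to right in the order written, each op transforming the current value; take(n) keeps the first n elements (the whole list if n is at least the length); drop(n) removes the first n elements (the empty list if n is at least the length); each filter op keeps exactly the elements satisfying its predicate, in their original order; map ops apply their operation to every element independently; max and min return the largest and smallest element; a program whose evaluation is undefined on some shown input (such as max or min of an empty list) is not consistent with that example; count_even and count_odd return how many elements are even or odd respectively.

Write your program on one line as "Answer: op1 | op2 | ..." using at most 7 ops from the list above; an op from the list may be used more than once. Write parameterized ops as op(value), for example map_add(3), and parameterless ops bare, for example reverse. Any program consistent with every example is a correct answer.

map_neg | map_mul(5) | map_neg | filter_gt(-7) | filter_even | min

Check, running the answer program on each example:
  [-2, 11, 42, 34, 46, -42, -12, -46, 48, -16] -> [2, -11, -42, -34, -46, 42, 12, 46, -48, 16] -> [10, -55, -210, -170, -230, 210, 60, 230, -240, 80] -> [-10, 55, 210, 170, 230, -210, -60, -230, 240, -80] -> [55, 210, 170, 230, 240] -> [210, 170, 230, 240] -> 170
  [-10, -31, 45, -39, -44, 49, 25, 46, -28] -> [10, 31, -45, 39, 44, -49, -25, -46, 28] -> [50, 155, -225, 195, 220, -245, -125, -230, 140] -> [-50, -155, 225, -195, -220, 245, 125, 230, -140] -> [225, 245, 125, 230] -> [230] -> 230
  [11, -7, 20, -30, 2, 11, 39, 40, 38, -1] -> [-11, 7, -20, 30, -2, -11, -39, -40, -38, 1] -> [-55, 35, -100, 150, -10, -55, -195, -200, -190, 5] -> [55, -35, 100, -150, 10, 55, 195, 200, 190, -5] -> [55, 100, 10, 55, 195, 200, 190, -5] -> [100, 10, 200, 190] -> 10
  [48, 45, -19] -> [-48, -45, 19] -> [-240, -225, 95] -> [240, 225, -95] -> [240, 225] -> [240] -> 240
  [-22, 29, 49, -30, -32, 11, 14] -> [22, -29, -49, 30, 32, -11, -14] -> [110, -145, -245, 150, 160, -55, -70] -> [-110, 145, 245, -150, -160, 55, 70] -> [145, 245, 55, 70] -> [70] -> 70
  [-10, 50, -28, -28, 38, 32, -12, 32, 30, -16] -> [10, -50, 28, 28, -38, -32, 12, -32, -30, 16] -> [50, -250, 140, 140, -190, -160, 60, -160, -150, 80] -> [-50, 250, -140, -140, 190, 160, -60, 160, 150, -80] -> [250, 190, 160, 160, 150] -> [250, 190, 160, 160, 150] -> 150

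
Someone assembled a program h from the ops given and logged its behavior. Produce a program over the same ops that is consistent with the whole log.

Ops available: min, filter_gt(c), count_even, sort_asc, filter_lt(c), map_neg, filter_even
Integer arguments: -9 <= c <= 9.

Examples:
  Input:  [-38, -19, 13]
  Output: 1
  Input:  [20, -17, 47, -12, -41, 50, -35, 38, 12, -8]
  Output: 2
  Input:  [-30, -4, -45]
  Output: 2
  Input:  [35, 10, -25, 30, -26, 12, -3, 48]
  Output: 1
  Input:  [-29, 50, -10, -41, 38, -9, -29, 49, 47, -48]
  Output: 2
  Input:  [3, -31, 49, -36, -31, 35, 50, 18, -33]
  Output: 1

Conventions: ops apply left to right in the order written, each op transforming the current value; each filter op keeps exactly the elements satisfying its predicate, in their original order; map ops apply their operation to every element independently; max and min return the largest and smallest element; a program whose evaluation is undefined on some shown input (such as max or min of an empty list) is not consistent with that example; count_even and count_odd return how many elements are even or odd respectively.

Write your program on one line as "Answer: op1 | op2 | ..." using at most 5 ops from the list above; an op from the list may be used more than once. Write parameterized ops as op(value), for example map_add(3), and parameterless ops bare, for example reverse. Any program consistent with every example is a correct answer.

sort_asc | filter_lt(-1) | map_neg | count_even

Check, running the answer program on each example:
  [-38, -19, 13] -> [-38, -19, 13] -> [-38, -19] -> [38, 19] -> 1
  [20, -17, 47, -12, -41, 50, -35, 38, 12, -8] -> [-41, -35, -17, -12, -8, 12, 20, 38, 47, 50] -> [-41, -35, -17, -12, -8] -> [41, 35, 17, 12, 8] -> 2
  [-30, -4, -45] -> [-45, -30, -4] -> [-45, -30, -4] -> [45, 30, 4] -> 2
  [35, 10, -25, 30, -26, 12, -3, 48] -> [-26, -25, -3, 10, 12, 30, 35, 48] -> [-26, -25, -3] -> [26, 25, 3] -> 1
  [-29, 50, -10, -41, 38, -9, -29, 49, 47, -48] -> [-48, -41, -29, -29, -10, -9, 38, 47, 49, 50] -> [-48, -41, -29, -29, -10, -9] -> [48, 41, 29, 29, 10, 9] -> 2
  [3, -31, 49, -36, -31, 35, 50, 18, -33] -> [-36, -33, -31, -31, 3, 18, 35, 49, 50] -> [-36, -33, -31, -31] -> [36, 33, 31, 31] -> 1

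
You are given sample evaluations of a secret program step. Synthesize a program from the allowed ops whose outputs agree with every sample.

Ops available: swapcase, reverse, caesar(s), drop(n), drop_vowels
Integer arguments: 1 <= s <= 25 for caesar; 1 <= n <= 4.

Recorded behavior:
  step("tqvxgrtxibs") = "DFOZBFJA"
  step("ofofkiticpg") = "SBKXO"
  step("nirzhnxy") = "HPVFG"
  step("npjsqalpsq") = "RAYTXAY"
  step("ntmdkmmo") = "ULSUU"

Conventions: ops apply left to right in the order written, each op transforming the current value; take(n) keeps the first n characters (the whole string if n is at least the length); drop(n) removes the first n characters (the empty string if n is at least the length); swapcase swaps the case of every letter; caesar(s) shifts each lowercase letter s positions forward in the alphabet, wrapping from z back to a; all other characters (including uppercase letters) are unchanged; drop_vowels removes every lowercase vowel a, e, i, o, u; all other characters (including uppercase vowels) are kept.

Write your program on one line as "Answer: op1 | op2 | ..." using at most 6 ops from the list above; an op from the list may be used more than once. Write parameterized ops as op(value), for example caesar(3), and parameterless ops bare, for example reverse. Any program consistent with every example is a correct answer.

drop_vowels | drop(2) | reverse | caesar(8) | reverse | swapcase

Check, running the answer program on each example:
  "tqvxgrtxibs" -> "tqvxgrtxbs" -> "vxgrtxbs" -> "sbxtrgxv" -> "ajfbzofd" -> "dfozbfja" -> "DFOZBFJA"
  "ofofkiticpg" -> "ffktcpg" -> "ktcpg" -> "gpctk" -> "oxkbs" -> "sbkxo" -> "SBKXO"
  "nirzhnxy" -> "nrzhnxy" -> "zhnxy" -> "yxnhz" -> "gfvph" -> "hpvfg" -> "HPVFG"
  "npjsqalpsq" -> "npjsqlpsq" -> "jsqlpsq" -> "qsplqsj" -> "yaxtyar" -> "raytxay" -> "RAYTXAY"
  "ntmdkmmo" -> "ntmdkmm" -> "mdkmm" -> "mmkdm" -> "uuslu" -> "ulsuu" -> "ULSUU"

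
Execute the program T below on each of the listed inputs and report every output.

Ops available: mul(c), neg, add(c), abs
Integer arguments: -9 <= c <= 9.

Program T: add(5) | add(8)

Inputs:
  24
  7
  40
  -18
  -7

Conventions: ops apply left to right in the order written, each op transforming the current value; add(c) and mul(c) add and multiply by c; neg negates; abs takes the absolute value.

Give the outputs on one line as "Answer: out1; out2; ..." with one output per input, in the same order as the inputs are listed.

37; 20; 53; -5; 6

Execution, op by op:
  24 -> 29 -> 37
  7 -> 12 -> 20
  40 -> 45 -> 53
  -18 -> -13 -> -5
  -7 -> -2 -> 6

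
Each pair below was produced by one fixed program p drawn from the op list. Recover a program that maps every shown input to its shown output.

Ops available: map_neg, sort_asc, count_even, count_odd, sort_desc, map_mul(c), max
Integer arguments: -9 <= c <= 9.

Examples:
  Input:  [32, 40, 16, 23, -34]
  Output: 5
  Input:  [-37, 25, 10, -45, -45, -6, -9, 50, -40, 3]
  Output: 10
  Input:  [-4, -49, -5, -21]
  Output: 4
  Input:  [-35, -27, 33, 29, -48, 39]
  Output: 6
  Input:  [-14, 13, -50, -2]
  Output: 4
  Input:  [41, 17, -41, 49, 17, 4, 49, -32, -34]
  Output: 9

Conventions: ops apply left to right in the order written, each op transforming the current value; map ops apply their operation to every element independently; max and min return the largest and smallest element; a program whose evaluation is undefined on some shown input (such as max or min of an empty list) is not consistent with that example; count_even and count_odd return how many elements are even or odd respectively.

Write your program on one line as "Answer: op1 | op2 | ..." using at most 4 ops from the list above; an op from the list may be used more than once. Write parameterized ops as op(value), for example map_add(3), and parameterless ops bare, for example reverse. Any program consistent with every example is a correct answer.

map_neg | map_mul(-6) | sort_asc | count_even

Check, running the answer program on each example:
  [32, 40, 16, 23, -34] -> [-32, -40, -16, -23, 34] -> [192, 240, 96, 138, -204] -> [-204, 96, 138, 192, 240] -> 5
  [-37, 25, 10, -45, -45, -6, -9, 50, -40, 3] -> [37, -25, -10, 45, 45, 6, 9, -50, 40, -3] -> [-222, 150, 60, -270, -270, -36, -54, 300, -240, 18] -> [-270, -270, -240, -222, -54, -36, 18, 60, 150, 300] -> 10
  [-4, -49, -5, -21] -> [4, 49, 5, 21] -> [-24, -294, -30, -126] -> [-294, -126, -30, -24] -> 4
  [-35, -27, 33, 29, -48, 39] -> [35, 27, -33, -29, 48, -39] -> [-210, -162, 198, 174, -288, 234] -> [-288, -210, -162, 174, 198, 234] -> 6
  [-14, 13, -50, -2] -> [14, -13, 50, 2] -> [-84, 78, -300, -12] -> [-300, -84, -12, 78] -> 4
  [41, 17, -41, 49, 17, 4, 49, -32, -34] -> [-41, -17, 41, -49, -17, -4, -49, 32, 34] -> [246, 102, -246, 294, 102, 24, 294, -192, -204] -> [-246, -204, -192, 24, 102, 102, 246, 294, 294] -> 9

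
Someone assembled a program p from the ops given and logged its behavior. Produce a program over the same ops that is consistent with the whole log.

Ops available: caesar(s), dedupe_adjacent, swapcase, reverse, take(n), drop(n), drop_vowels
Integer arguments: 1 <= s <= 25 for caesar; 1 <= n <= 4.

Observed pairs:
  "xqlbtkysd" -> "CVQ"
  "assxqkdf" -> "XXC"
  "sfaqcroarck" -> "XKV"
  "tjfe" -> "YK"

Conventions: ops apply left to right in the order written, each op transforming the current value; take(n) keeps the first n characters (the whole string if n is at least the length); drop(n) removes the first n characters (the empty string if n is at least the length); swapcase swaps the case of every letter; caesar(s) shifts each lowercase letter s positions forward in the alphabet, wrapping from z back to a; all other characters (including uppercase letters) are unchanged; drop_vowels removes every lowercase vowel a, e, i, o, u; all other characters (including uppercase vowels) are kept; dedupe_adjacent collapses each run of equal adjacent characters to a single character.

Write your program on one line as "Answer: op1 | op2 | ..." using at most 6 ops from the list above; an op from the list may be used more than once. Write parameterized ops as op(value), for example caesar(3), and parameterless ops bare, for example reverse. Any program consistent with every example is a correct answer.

drop_vowels | caesar(5) | take(3) | drop_vowels | swapcase

Check, running the answer program on each example:
  "xqlbtkysd" -> "xqlbtkysd" -> "cvqgypdxi" -> "cvq" -> "cvq" -> "CVQ"
  "assxqkdf" -> "ssxqkdf" -> "xxcvpik" -> "xxc" -> "xxc" -> "XXC"
  "sfaqcroarck" -> "sfqcrrck" -> "xkvhwwhp" -> "xkv" -> "xkv" -> "XKV"
  "tjfe" -> "tjf" -> "yok" -> "yok" -> "yk" -> "YK"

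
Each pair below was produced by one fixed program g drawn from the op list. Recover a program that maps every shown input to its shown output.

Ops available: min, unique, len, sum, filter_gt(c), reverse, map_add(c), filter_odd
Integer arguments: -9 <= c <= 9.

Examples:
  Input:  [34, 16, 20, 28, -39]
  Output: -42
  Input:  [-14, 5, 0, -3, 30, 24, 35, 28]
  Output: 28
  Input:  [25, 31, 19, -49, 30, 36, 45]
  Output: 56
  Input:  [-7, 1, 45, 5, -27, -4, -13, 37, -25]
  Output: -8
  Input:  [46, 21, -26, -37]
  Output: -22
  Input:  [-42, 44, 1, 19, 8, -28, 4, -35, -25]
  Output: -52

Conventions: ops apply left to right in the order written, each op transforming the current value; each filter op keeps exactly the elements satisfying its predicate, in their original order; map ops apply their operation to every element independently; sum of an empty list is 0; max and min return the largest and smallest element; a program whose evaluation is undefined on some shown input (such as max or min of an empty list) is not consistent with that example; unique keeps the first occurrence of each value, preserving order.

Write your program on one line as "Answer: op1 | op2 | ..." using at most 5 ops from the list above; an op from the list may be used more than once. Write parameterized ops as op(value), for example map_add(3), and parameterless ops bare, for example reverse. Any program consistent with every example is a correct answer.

reverse | filter_odd | map_add(-3) | sum

Check, running the answer program on each example:
  [34, 16, 20, 28, -39] -> [-39, 28, 20, 16, 34] -> [-39] -> [-42] -> -42
  [-14, 5, 0, -3, 30, 24, 35, 28] -> [28, 35, 24, 30, -3, 0, 5, -14] -> [35, -3, 5] -> [32, -6, 2] -> 28
  [25, 31, 19, -49, 30, 36, 45] -> [45, 36, 30, -49, 19, 31, 25] -> [45, -49, 19, 31, 25] -> [42, -52, 16, 28, 22] -> 56
  [-7, 1, 45, 5, -27, -4, -13, 37, -25] -> [-25, 37, -13, -4, -27, 5, 45, 1, -7] -> [-25, 37, -13, -27, 5, 45, 1, -7] -> [-28, 34, -16, -30, 2, 42, -2, -10] -> -8
  [46, 21, -26, -37] -> [-37, -26, 21, 46] -> [-37, 21] -> [-40, 18] -> -22
  [-42, 44, 1, 19, 8, -28, 4, -35, -25] -> [-25, -35, 4, -28, 8, 19, 1, 44, -42] -> [-25, -35, 19, 1] -> [-28, -38, 16, -2] -> -52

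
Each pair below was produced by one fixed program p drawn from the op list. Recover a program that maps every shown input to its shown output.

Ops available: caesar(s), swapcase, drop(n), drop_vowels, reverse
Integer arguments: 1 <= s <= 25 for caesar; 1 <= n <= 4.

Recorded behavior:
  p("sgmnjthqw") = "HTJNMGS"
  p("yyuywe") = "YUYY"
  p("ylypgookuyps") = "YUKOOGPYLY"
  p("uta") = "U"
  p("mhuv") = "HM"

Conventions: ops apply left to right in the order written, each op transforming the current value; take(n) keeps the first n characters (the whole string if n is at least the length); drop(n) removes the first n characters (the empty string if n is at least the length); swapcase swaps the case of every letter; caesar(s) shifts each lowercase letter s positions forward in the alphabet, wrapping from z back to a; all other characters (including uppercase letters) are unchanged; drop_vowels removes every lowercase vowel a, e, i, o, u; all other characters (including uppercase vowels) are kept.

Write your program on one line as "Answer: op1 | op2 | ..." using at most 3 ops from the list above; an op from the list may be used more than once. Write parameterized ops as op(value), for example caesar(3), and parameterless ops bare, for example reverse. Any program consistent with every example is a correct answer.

reverse | swapcase | drop(2)

Check, running the answer program on each example:
  "sgmnjthqw" -> "wqhtjnmgs" -> "WQHTJNMGS" -> "HTJNMGS"
  "yyuywe" -> "ewyuyy" -> "EWYUYY" -> "YUYY"
  "ylypgookuyps" -> "spyukoogpyly" -> "SPYUKOOGPYLY" -> "YUKOOGPYLY"
  "uta" -> "atu" -> "ATU" -> "U"
  "mhuv" -> "vuhm" -> "VUHM" -> "HM"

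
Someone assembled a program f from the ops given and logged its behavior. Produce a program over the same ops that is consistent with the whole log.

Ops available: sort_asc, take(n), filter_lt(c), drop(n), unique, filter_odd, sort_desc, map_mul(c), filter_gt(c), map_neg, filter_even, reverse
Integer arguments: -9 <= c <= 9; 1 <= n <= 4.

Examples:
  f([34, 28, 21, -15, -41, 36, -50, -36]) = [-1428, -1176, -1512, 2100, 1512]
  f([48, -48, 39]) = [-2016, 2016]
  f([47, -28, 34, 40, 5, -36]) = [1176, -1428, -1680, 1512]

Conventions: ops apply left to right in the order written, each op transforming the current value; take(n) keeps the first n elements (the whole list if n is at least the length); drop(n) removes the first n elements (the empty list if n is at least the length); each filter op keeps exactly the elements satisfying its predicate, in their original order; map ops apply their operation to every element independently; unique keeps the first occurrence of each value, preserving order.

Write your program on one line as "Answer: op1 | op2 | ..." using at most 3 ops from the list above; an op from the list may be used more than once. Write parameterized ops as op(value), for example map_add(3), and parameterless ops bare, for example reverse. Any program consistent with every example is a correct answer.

filter_even | map_mul(7) | map_mul(-6)

Check, running the answer program on each example:
  [34, 28, 21, -15, -41, 36, -50, -36] -> [34, 28, 36, -50, -36] -> [238, 196, 252, -350, -252] -> [-1428, -1176, -1512, 2100, 1512]
  [48, -48, 39] -> [48, -48] -> [336, -336] -> [-2016, 2016]
  [47, -28, 34, 40, 5, -36] -> [-28, 34, 40, -36] -> [-196, 238, 280, -252] -> [1176, -1428, -1680, 1512]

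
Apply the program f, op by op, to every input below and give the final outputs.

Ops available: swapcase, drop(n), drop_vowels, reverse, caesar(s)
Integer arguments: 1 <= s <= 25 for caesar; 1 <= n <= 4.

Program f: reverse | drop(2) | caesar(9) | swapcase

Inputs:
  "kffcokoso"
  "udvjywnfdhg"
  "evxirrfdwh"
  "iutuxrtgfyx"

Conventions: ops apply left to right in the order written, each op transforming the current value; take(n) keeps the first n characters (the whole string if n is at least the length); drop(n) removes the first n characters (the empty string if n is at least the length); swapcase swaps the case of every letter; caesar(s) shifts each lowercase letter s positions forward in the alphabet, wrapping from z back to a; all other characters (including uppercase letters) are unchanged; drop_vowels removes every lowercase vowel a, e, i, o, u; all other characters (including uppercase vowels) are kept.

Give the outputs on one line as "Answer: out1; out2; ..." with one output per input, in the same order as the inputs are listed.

"XTXLOOT"; "MOWFHSEMD"; "MOAARGEN"; "OPCAGDCDR"

Execution, op by op:
  "kffcokoso" -> "osokocffk" -> "okocffk" -> "xtxloot" -> "XTXLOOT"
  "udvjywnfdhg" -> "ghdfnwyjvdu" -> "dfnwyjvdu" -> "mowfhsemd" -> "MOWFHSEMD"
  "evxirrfdwh" -> "hwdfrrixve" -> "dfrrixve" -> "moaargen" -> "MOAARGEN"
  "iutuxrtgfyx" -> "xyfgtrxutui" -> "fgtrxutui" -> "opcagdcdr" -> "OPCAGDCDR"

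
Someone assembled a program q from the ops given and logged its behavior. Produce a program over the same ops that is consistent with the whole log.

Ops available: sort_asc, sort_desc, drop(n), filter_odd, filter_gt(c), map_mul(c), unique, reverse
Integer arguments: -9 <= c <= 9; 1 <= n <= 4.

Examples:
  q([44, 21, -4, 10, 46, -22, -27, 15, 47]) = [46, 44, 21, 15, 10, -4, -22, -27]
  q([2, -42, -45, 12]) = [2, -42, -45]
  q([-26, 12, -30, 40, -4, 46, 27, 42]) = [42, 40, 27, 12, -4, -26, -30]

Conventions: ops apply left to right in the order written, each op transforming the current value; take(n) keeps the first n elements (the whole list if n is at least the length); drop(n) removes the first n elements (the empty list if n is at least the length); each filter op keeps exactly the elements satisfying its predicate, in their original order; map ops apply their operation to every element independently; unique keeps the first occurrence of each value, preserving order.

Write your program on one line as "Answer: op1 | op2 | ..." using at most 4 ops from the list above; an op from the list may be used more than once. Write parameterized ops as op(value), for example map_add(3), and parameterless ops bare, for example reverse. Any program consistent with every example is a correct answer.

reverse | sort_asc | sort_desc | drop(1)

Check, running the answer program on each example:
  [44, 21, -4, 10, 46, -22, -27, 15, 47] -> [47, 15, -27, -22, 46, 10, -4, 21, 44] -> [-27, -22, -4, 10, 15, 21, 44, 46, 47] -> [47, 46, 44, 21, 15, 10, -4, -22, -27] -> [46, 44, 21, 15, 10, -4, -22, -27]
  [2, -42, -45, 12] -> [12, -45, -42, 2] -> [-45, -42, 2, 12] -> [12, 2, -42, -45] -> [2, -42, -45]
  [-26, 12, -30, 40, -4, 46, 27, 42] -> [42, 27, 46, -4, 40, -30, 12, -26] -> [-30, -26, -4, 12, 27, 40, 42, 46] -> [46, 42, 40, 27, 12, -4, -26, -30] -> [42, 40, 27, 12, -4, -26, -30]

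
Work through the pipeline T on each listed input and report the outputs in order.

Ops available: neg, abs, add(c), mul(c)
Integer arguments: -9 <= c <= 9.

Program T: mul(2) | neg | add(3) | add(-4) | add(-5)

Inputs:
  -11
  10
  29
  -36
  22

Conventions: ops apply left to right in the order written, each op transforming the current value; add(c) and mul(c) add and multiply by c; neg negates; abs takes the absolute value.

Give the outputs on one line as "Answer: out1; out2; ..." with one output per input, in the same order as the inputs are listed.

16; -26; -64; 66; -50

Execution, op by op:
  -11 -> -22 -> 22 -> 25 -> 21 -> 16
  10 -> 20 -> -20 -> -17 -> -21 -> -26
  29 -> 58 -> -58 -> -55 -> -59 -> -64
  -36 -> -72 -> 72 -> 75 -> 71 -> 66
  22 -> 44 -> -44 -> -41 -> -45 -> -50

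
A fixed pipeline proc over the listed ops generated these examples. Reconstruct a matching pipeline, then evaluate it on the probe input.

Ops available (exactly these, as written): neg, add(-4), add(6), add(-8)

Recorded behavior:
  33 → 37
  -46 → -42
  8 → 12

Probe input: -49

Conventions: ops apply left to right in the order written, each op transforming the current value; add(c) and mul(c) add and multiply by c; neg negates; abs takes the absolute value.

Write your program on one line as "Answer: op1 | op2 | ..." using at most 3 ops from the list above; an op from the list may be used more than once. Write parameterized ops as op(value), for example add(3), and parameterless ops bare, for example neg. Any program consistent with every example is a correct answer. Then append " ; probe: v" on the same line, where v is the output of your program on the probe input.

neg | add(-4) | neg ; probe: -45

Check, running the answer program on each example:
  33 -> -33 -> -37 -> 37
  -46 -> 46 -> 42 -> -42
  8 -> -8 -> -12 -> 12
  probe: -49 -> 49 -> 45 -> -45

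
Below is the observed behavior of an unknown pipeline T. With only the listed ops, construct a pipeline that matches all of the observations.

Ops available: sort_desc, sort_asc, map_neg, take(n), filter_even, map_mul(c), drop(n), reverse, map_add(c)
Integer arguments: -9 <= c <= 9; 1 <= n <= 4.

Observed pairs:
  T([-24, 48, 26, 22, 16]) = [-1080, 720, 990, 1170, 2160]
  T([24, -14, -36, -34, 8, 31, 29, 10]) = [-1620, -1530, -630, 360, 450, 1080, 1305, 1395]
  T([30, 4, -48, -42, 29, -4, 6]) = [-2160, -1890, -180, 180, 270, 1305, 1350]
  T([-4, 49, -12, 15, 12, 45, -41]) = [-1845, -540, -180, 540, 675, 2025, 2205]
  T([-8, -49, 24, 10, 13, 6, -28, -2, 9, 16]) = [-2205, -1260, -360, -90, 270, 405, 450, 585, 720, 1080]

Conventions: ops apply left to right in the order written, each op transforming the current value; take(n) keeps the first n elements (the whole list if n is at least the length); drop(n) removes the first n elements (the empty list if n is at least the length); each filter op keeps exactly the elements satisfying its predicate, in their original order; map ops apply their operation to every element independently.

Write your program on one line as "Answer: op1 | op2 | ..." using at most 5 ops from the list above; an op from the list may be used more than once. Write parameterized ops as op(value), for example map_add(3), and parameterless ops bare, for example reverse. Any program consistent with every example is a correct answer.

sort_desc | map_mul(-5) | map_neg | reverse | map_mul(9)

Check, running the answer program on each example:
  [-24, 48, 26, 22, 16] -> [48, 26, 22, 16, -24] -> [-240, -130, -110, -80, 120] -> [240, 130, 110, 80, -120] -> [-120, 80, 110, 130, 240] -> [-1080, 720, 990, 1170, 2160]
  [24, -14, -36, -34, 8, 31, 29, 10] -> [31, 29, 24, 10, 8, -14, -34, -36] -> [-155, -145, -120, -50, -40, 70, 170, 180] -> [155, 145, 120, 50, 40, -70, -170, -180] -> [-180, -170, -70, 40, 50, 120, 145, 155] -> [-1620, -1530, -630, 360, 450, 1080, 1305, 1395]
  [30, 4, -48, -42, 29, -4, 6] -> [30, 29, 6, 4, -4, -42, -48] -> [-150, -145, -30, -20, 20, 210, 240] -> [150, 145, 30, 20, -20, -210, -240] -> [-240, -210, -20, 20, 30, 145, 150] -> [-2160, -1890, -180, 180, 270, 1305, 1350]
  [-4, 49, -12, 15, 12, 45, -41] -> [49, 45, 15, 12, -4, -12, -41] -> [-245, -225, -75, -60, 20, 60, 205] -> [245, 225, 75, 60, -20, -60, -205] -> [-205, -60, -20, 60, 75, 225, 245] -> [-1845, -540, -180, 540, 675, 2025, 2205]
  [-8, -49, 24, 10, 13, 6, -28, -2, 9, 16] -> [24, 16, 13, 10, 9, 6, -2, -8, -28, -49] -> [-120, -80, -65, -50, -45, -30, 10, 40, 140, 245] -> [120, 80, 65, 50, 45, 30, -10, -40, -140, -245] -> [-245, -140, -40, -10, 30, 45, 50, 65, 80, 120] -> [-2205, -1260, -360, -90, 270, 405, 450, 585, 720, 1080]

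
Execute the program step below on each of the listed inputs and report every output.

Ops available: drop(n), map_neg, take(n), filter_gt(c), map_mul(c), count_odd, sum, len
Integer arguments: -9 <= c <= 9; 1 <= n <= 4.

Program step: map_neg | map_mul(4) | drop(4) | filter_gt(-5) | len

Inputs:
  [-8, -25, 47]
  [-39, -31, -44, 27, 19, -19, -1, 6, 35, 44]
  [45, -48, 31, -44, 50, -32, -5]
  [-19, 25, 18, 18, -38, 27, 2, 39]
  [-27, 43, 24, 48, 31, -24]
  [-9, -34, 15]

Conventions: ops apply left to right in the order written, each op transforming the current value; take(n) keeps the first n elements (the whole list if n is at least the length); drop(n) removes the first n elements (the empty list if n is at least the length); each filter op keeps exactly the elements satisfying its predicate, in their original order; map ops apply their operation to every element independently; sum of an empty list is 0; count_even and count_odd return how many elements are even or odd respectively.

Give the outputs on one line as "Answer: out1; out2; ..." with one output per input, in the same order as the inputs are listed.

0; 2; 2; 1; 1; 0

Execution, op by op:
  [-8, -25, 47] -> [8, 25, -47] -> [32, 100, -188] -> [] -> [] -> 0
  [-39, -31, -44, 27, 19, -19, -1, 6, 35, 44] -> [39, 31, 44, -27, -19, 19, 1, -6, -35, -44] -> [156, 124, 176, -108, -76, 76, 4, -24, -140, -176] -> [-76, 76, 4, -24, -140, -176] -> [76, 4] -> 2
  [45, -48, 31, -44, 50, -32, -5] -> [-45, 48, -31, 44, -50, 32, 5] -> [-180, 192, -124, 176, -200, 128, 20] -> [-200, 128, 20] -> [128, 20] -> 2
  [-19, 25, 18, 18, -38, 27, 2, 39] -> [19, -25, -18, -18, 38, -27, -2, -39] -> [76, -100, -72, -72, 152, -108, -8, -156] -> [152, -108, -8, -156] -> [152] -> 1
  [-27, 43, 24, 48, 31, -24] -> [27, -43, -24, -48, -31, 24] -> [108, -172, -96, -192, -124, 96] -> [-124, 96] -> [96] -> 1
  [-9, -34, 15] -> [9, 34, -15] -> [36, 136, -60] -> [] -> [] -> 0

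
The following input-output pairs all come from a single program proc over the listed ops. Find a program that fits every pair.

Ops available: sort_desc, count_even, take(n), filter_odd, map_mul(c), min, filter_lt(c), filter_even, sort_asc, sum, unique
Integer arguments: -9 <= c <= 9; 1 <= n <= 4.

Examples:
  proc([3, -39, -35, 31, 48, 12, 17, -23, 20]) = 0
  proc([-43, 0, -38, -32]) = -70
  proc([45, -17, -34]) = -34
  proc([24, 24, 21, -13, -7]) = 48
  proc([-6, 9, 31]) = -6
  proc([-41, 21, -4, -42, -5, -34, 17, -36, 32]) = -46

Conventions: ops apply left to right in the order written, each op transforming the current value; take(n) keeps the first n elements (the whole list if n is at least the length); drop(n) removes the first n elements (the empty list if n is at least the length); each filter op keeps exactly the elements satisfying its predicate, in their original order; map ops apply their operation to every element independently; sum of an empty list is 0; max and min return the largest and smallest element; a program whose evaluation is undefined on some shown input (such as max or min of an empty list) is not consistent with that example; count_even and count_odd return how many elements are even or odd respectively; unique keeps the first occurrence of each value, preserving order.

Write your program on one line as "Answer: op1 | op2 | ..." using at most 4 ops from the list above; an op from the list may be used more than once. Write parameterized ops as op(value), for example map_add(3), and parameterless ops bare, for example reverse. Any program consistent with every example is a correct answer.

take(4) | filter_even | sum

Check, running the answer program on each example:
  [3, -39, -35, 31, 48, 12, 17, -23, 20] -> [3, -39, -35, 31] -> [] -> 0
  [-43, 0, -38, -32] -> [-43, 0, -38, -32] -> [0, -38, -32] -> -70
  [45, -17, -34] -> [45, -17, -34] -> [-34] -> -34
  [24, 24, 21, -13, -7] -> [24, 24, 21, -13] -> [24, 24] -> 48
  [-6, 9, 31] -> [-6, 9, 31] -> [-6] -> -6
  [-41, 21, -4, -42, -5, -34, 17, -36, 32] -> [-41, 21, -4, -42] -> [-4, -42] -> -46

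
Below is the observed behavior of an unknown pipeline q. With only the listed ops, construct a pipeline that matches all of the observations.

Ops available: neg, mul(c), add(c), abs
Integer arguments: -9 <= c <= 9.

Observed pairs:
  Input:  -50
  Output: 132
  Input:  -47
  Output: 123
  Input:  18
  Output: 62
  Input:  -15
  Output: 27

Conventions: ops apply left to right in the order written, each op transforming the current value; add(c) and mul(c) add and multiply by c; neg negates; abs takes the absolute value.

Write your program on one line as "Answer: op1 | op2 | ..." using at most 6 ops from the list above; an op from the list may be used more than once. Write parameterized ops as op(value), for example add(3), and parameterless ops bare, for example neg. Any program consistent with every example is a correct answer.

mul(-3) | add(-7) | add(-6) | abs | add(-5)

Check, running the answer program on each example:
  -50 -> 150 -> 143 -> 137 -> 137 -> 132
  -47 -> 141 -> 134 -> 128 -> 128 -> 123
  18 -> -54 -> -61 -> -67 -> 67 -> 62
  -15 -> 45 -> 38 -> 32 -> 32 -> 27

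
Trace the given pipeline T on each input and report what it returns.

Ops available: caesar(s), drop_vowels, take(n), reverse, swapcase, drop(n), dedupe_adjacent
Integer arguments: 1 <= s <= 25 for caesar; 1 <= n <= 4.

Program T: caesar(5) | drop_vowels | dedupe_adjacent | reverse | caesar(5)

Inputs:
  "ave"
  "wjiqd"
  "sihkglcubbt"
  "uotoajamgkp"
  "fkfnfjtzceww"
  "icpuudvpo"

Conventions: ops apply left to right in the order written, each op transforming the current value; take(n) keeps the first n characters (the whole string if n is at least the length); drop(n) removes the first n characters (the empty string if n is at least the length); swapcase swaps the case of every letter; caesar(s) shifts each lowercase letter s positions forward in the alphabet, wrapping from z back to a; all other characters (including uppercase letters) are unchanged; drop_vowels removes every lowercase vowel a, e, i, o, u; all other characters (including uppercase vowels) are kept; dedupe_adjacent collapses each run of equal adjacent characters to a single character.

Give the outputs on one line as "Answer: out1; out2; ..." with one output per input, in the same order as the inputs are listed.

"ok"; "asg"; "dlemvqursc"; "uqwkydye"; "gomdpxpup"; "yems"

Execution, op by op:
  "ave" -> "faj" -> "fj" -> "fj" -> "jf" -> "ok"
  "wjiqd" -> "bonvi" -> "bnv" -> "bnv" -> "vnb" -> "asg"
  "sihkglcubbt" -> "xnmplqhzggy" -> "xnmplqhzggy" -> "xnmplqhzgy" -> "ygzhqlpmnx" -> "dlemvqursc"
  "uotoajamgkp" -> "ztytfofrlpu" -> "ztytffrlp" -> "ztytfrlp" -> "plrftytz" -> "uqwkydye"
  "fkfnfjtzceww" -> "kpkskoyehjbb" -> "kpkskyhjbb" -> "kpkskyhjb" -> "bjhykskpk" -> "gomdpxpup"
  "icpuudvpo" -> "nhuzziaut" -> "nhzzt" -> "nhzt" -> "tzhn" -> "yems"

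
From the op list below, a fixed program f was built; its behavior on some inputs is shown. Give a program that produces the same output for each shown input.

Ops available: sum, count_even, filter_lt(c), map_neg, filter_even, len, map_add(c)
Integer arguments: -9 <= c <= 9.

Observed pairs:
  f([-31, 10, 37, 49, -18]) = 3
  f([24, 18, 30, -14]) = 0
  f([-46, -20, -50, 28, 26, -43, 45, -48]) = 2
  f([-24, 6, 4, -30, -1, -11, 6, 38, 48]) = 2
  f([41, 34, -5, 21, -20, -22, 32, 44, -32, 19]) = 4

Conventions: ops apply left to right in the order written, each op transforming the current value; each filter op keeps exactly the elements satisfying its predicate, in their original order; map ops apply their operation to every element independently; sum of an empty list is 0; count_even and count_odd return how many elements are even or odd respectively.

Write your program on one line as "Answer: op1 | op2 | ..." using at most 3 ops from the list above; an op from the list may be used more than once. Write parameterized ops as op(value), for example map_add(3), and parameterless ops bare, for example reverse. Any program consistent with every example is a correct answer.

map_add(5) | count_even

Check, running the answer program on each example:
  [-31, 10, 37, 49, -18] -> [-26, 15, 42, 54, -13] -> 3
  [24, 18, 30, -14] -> [29, 23, 35, -9] -> 0
  [-46, -20, -50, 28, 26, -43, 45, -48] -> [-41, -15, -45, 33, 31, -38, 50, -43] -> 2
  [-24, 6, 4, -30, -1, -11, 6, 38, 48] -> [-19, 11, 9, -25, 4, -6, 11, 43, 53] -> 2
  [41, 34, -5, 21, -20, -22, 32, 44, -32, 19] -> [46, 39, 0, 26, -15, -17, 37, 49, -27, 24] -> 4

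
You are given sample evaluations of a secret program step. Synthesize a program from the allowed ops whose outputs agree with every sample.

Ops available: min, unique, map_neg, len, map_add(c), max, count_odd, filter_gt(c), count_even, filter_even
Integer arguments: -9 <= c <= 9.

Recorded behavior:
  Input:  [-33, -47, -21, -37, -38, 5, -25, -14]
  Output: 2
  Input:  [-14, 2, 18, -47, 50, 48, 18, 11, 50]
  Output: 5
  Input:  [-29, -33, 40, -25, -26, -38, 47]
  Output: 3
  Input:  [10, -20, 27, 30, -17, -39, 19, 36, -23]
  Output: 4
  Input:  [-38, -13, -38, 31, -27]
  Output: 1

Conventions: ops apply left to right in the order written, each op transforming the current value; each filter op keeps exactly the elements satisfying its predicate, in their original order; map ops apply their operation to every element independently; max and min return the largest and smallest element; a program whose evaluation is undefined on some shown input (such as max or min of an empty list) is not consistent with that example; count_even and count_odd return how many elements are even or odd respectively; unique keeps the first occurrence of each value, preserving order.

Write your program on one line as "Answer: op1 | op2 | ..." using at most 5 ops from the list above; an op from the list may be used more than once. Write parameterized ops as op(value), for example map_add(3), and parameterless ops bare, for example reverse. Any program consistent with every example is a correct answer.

filter_even | map_add(6) | unique | count_even

Check, running the answer program on each example:
  [-33, -47, -21, -37, -38, 5, -25, -14] -> [-38, -14] -> [-32, -8] -> [-32, -8] -> 2
  [-14, 2, 18, -47, 50, 48, 18, 11, 50] -> [-14, 2, 18, 50, 48, 18, 50] -> [-8, 8, 24, 56, 54, 24, 56] -> [-8, 8, 24, 56, 54] -> 5
  [-29, -33, 40, -25, -26, -38, 47] -> [40, -26, -38] -> [46, -20, -32] -> [46, -20, -32] -> 3
  [10, -20, 27, 30, -17, -39, 19, 36, -23] -> [10, -20, 30, 36] -> [16, -14, 36, 42] -> [16, -14, 36, 42] -> 4
  [-38, -13, -38, 31, -27] -> [-38, -38] -> [-32, -32] -> [-32] -> 1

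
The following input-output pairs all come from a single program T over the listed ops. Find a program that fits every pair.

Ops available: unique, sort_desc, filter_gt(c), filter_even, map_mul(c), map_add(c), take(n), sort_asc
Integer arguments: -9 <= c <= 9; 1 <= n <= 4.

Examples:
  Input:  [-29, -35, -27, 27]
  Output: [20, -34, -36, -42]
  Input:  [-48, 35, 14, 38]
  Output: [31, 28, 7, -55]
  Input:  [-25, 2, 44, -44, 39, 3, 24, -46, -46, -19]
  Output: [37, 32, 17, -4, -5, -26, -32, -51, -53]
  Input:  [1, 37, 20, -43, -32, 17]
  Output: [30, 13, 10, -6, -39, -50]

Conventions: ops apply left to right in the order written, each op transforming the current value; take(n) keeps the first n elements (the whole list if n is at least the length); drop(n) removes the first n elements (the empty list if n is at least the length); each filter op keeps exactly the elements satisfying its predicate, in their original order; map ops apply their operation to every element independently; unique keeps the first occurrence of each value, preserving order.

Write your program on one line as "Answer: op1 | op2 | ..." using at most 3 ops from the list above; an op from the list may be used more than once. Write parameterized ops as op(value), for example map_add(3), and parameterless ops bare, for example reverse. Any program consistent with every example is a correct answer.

map_add(-7) | unique | sort_desc

Check, running the answer program on each example:
  [-29, -35, -27, 27] -> [-36, -42, -34, 20] -> [-36, -42, -34, 20] -> [20, -34, -36, -42]
  [-48, 35, 14, 38] -> [-55, 28, 7, 31] -> [-55, 28, 7, 31] -> [31, 28, 7, -55]
  [-25, 2, 44, -44, 39, 3, 24, -46, -46, -19] -> [-32, -5, 37, -51, 32, -4, 17, -53, -53, -26] -> [-32, -5, 37, -51, 32, -4, 17, -53, -26] -> [37, 32, 17, -4, -5, -26, -32, -51, -53]
  [1, 37, 20, -43, -32, 17] -> [-6, 30, 13, -50, -39, 10] -> [-6, 30, 13, -50, -39, 10] -> [30, 13, 10, -6, -39, -50]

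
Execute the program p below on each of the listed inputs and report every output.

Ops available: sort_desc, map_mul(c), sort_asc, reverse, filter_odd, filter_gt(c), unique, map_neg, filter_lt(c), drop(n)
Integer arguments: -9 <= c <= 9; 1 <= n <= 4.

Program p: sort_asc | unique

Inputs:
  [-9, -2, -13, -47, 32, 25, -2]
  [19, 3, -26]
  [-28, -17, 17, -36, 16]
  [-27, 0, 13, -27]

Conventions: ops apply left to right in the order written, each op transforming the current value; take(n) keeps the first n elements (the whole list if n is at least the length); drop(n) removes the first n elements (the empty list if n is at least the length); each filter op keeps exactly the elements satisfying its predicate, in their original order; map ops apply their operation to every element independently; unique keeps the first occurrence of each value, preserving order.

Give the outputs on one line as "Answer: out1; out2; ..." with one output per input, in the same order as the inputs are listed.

Execution, op by op:
  [-9, -2, -13, -47, 32, 25, -2] -> [-47, -13, -9, -2, -2, 25, 32] -> [-47, -13, -9, -2, 25, 32]
  [19, 3, -26] -> [-26, 3, 19] -> [-26, 3, 19]
  [-28, -17, 17, -36, 16] -> [-36, -28, -17, 16, 17] -> [-36, -28, -17, 16, 17]
  [-27, 0, 13, -27] -> [-27, -27, 0, 13] -> [-27, 0, 13]

[-47, -13, -9, -2, 25, 32]; [-26, 3, 19]; [-36, -28, -17, 16, 17]; [-27, 0, 13]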